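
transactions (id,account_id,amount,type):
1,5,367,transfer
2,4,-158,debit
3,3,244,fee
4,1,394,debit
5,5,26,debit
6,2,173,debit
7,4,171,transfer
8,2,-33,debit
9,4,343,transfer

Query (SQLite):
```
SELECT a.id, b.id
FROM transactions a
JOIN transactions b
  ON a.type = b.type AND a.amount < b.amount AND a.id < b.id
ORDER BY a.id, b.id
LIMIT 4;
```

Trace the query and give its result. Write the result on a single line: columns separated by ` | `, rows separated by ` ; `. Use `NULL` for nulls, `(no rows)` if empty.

Pairs (a,b) with same type, a.amount < b.amount, a.id < b.id.
type groups: debit:{2,4,5,6,8} fee:{3} transfer:{1,7,9}
Ordered by (a.id, b.id); first 4.

2 | 4 ; 2 | 5 ; 2 | 6 ; 2 | 8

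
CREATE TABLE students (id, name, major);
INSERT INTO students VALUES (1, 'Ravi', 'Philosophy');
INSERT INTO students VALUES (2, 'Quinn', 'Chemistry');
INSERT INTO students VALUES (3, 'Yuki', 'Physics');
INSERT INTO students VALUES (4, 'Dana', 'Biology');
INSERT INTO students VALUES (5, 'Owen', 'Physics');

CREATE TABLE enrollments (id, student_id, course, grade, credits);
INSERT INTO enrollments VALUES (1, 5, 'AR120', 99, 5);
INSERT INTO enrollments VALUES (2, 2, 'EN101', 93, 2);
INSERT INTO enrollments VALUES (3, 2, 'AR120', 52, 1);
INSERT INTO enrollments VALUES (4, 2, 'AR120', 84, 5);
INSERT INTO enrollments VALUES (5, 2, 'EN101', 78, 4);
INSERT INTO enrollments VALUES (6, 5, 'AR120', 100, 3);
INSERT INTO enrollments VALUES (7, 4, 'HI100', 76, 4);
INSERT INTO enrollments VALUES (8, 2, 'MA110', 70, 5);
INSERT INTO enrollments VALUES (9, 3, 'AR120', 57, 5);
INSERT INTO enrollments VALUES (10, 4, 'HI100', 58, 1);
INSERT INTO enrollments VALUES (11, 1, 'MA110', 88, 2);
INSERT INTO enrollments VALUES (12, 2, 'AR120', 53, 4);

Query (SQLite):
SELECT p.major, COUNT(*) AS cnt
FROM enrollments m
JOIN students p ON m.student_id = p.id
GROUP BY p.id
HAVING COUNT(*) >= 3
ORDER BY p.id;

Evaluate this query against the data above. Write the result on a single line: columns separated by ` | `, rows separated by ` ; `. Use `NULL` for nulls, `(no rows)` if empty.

Join each enrollments row to its students via student_id.
Group joined rows by students.id; compute COUNT(*) per group.
HAVING: keep groups with count ≥ 3.
  1: ids {11} → COUNT(*)=1
  2: ids {2, 3, 4, 5, 8, 12} → COUNT(*)=6
  3: ids {9} → COUNT(*)=1
  4: ids {7, 10} → COUNT(*)=2
  5: ids {1, 6} → COUNT(*)=2

Chemistry | 6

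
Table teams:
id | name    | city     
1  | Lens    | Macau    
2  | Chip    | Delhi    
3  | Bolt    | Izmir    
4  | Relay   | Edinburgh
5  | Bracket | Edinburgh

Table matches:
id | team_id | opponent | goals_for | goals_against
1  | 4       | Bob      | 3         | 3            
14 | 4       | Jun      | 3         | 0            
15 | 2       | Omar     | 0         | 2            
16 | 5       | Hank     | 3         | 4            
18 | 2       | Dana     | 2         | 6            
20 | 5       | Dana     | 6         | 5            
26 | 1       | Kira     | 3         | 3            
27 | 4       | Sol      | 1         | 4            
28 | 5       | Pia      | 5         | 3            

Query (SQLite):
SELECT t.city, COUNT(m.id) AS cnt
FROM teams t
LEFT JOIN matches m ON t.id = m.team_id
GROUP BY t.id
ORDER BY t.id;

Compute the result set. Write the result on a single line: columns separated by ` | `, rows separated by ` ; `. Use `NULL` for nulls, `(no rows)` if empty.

Macau | 1 ; Delhi | 2 ; Izmir | 0 ; Edinburgh | 3 ; Edinburgh | 3

LEFT JOIN keeps every teams row; unmatched ones get NULL for matches columns.
Group by teams.id and compute COUNT(m.id). COUNT(col) of an all-NULL group is 0.
  1: ids {26} → COUNT(m.id)=1
  2: ids {15, 18} → COUNT(m.id)=2
  3: ids {—} → COUNT(m.id)=0
  4: ids {1, 14, 27} → COUNT(m.id)=3
  5: ids {16, 20, 28} → COUNT(m.id)=3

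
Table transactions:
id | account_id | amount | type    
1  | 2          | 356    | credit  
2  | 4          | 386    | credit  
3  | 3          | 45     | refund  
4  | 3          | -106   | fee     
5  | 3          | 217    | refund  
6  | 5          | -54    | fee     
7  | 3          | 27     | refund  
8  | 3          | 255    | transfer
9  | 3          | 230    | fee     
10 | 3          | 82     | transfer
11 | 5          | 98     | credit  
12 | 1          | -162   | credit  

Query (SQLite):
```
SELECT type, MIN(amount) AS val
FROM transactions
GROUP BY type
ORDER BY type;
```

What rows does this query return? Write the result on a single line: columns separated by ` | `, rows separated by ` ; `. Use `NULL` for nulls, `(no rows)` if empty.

credit | -162 ; fee | -106 ; refund | 27 ; transfer | 82

Partition transactions by type; compute MIN(amount) within each group.
  credit: ids {1, 2, 11, 12} → MIN(amount)=-162
  fee: ids {4, 6, 9} → MIN(amount)=-106
  refund: ids {3, 5, 7} → MIN(amount)=27
  transfer: ids {8, 10} → MIN(amount)=82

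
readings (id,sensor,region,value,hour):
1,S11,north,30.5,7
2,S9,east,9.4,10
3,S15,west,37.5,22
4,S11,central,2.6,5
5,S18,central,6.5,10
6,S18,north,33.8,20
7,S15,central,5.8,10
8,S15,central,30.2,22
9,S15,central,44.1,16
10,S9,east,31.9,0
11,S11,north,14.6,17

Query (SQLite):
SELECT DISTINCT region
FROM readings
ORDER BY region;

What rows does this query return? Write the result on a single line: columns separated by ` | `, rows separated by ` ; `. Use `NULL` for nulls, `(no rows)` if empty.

central ; east ; north ; west

Collect distinct region values from readings.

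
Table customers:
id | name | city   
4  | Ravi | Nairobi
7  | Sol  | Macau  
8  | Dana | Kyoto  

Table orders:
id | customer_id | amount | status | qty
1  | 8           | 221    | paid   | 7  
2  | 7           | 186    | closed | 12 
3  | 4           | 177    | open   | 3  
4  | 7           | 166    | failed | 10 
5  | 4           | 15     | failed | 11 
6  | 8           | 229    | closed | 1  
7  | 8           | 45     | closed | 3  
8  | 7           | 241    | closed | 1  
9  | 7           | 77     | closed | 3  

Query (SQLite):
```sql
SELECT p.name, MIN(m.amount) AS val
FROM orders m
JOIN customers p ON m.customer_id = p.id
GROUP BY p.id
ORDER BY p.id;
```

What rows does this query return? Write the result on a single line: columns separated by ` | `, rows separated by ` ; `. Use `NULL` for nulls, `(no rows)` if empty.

Join each orders row to its customers via customer_id.
Group joined rows by customers.id; compute MIN(m.amount) per group.
  4: ids {3, 5} → MIN(m.amount)=15
  7: ids {2, 4, 8, 9} → MIN(m.amount)=77
  8: ids {1, 6, 7} → MIN(m.amount)=45

Ravi | 15 ; Sol | 77 ; Dana | 45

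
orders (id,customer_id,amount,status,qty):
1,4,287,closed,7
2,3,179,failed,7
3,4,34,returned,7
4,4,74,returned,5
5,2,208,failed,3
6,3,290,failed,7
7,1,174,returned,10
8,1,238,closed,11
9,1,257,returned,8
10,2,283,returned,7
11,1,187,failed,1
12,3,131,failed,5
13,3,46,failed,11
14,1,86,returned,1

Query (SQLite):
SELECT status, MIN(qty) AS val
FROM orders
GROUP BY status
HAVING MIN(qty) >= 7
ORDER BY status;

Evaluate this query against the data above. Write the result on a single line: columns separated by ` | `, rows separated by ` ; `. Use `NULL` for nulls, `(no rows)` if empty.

Partition orders by status; compute MIN(qty) within each group.
HAVING: keep groups where MIN(qty) >= 7.
  closed: ids {1, 8} → MIN(qty)=7
  failed: ids {2, 5, 6, 11, 12, 13} → MIN(qty)=1
  returned: ids {3, 4, 7, 9, 10, 14} → MIN(qty)=1

closed | 7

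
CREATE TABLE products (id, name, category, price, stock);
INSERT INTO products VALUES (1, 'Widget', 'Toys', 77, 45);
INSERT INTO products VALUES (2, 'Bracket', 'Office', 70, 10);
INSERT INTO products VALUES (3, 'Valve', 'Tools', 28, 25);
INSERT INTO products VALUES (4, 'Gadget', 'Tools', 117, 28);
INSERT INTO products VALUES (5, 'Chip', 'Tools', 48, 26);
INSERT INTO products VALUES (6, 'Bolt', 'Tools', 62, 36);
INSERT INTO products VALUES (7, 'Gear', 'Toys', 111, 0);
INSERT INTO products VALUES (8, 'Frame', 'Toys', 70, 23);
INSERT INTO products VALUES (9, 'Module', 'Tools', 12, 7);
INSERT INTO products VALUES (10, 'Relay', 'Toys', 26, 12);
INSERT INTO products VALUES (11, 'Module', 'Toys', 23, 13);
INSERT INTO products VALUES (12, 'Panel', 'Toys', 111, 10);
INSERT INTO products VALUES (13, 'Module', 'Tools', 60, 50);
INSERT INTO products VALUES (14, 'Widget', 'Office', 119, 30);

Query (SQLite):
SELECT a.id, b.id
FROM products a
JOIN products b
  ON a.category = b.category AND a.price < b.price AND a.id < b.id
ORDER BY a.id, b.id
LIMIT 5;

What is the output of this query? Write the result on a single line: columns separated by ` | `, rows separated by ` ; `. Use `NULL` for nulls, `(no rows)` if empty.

Pairs (a,b) with same category, a.price < b.price, a.id < b.id.
category groups: Office:{2,14} Tools:{3,4,5,6,9,13} Toys:{1,7,8,10,11,12}
Ordered by (a.id, b.id); first 5.

1 | 7 ; 1 | 12 ; 2 | 14 ; 3 | 4 ; 3 | 5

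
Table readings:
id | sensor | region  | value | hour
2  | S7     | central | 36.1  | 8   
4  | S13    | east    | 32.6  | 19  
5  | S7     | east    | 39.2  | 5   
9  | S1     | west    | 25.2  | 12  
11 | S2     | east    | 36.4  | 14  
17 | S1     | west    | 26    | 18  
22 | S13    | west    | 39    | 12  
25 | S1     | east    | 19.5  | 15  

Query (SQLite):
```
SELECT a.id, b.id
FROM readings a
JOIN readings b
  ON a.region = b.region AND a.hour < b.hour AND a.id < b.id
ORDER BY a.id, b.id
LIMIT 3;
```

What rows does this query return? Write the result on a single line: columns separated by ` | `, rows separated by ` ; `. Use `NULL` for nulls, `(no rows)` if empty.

Pairs (a,b) with same region, a.hour < b.hour, a.id < b.id.
region groups: central:{2} east:{4,5,11,25} west:{9,17,22}
Ordered by (a.id, b.id); first 3.

5 | 11 ; 5 | 25 ; 9 | 17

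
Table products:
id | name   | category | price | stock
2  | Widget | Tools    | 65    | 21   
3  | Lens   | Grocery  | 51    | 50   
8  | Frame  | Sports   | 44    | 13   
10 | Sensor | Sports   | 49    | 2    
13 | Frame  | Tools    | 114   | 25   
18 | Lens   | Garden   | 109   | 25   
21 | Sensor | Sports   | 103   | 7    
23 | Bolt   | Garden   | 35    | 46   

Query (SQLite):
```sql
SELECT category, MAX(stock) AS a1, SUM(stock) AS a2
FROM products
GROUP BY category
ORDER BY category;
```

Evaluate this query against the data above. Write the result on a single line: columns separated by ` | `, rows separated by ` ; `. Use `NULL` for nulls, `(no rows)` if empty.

Group products by category.
Per group compute: MAX(stock), SUM(stock).
  Garden: ids {18, 23} → MAX(stock)=46, SUM(stock)=71
  Grocery: ids {3} → MAX(stock)=50, SUM(stock)=50
  Sports: ids {8, 10, 21} → MAX(stock)=13, SUM(stock)=22
  Tools: ids {2, 13} → MAX(stock)=25, SUM(stock)=46

Garden | 46 | 71 ; Grocery | 50 | 50 ; Sports | 13 | 22 ; Tools | 25 | 46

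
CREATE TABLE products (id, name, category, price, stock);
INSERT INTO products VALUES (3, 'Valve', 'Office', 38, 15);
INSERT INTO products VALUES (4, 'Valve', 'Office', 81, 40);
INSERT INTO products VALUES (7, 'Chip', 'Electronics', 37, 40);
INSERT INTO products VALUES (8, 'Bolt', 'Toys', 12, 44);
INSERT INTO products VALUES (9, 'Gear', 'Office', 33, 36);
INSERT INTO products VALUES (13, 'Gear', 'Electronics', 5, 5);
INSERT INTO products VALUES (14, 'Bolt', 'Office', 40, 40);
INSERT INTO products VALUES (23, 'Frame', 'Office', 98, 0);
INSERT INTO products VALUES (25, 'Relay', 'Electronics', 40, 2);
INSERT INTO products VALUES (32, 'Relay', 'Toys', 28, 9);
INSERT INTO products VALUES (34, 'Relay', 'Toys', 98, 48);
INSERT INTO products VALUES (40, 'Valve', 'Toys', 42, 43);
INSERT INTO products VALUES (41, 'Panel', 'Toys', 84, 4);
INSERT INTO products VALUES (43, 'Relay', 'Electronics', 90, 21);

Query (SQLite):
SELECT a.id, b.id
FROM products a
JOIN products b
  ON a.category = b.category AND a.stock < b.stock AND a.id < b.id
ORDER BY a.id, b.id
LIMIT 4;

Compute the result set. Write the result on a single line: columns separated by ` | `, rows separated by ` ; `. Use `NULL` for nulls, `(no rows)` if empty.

Pairs (a,b) with same category, a.stock < b.stock, a.id < b.id.
category groups: Electronics:{7,13,25,43} Office:{3,4,9,14,23} Toys:{8,32,34,40,41}
Ordered by (a.id, b.id); first 4.

3 | 4 ; 3 | 9 ; 3 | 14 ; 8 | 34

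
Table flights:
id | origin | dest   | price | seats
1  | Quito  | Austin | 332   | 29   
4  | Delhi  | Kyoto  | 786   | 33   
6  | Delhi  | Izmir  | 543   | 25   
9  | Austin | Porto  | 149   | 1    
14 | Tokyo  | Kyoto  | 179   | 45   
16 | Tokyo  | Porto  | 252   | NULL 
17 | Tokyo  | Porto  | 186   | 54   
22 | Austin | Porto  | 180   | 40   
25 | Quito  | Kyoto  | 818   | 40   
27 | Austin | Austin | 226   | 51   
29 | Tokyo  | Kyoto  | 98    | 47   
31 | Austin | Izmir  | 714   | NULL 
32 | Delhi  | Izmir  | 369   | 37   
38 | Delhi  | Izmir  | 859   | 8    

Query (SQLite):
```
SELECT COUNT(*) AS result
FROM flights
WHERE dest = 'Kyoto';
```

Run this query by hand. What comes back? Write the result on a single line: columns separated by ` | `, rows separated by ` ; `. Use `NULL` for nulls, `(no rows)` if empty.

4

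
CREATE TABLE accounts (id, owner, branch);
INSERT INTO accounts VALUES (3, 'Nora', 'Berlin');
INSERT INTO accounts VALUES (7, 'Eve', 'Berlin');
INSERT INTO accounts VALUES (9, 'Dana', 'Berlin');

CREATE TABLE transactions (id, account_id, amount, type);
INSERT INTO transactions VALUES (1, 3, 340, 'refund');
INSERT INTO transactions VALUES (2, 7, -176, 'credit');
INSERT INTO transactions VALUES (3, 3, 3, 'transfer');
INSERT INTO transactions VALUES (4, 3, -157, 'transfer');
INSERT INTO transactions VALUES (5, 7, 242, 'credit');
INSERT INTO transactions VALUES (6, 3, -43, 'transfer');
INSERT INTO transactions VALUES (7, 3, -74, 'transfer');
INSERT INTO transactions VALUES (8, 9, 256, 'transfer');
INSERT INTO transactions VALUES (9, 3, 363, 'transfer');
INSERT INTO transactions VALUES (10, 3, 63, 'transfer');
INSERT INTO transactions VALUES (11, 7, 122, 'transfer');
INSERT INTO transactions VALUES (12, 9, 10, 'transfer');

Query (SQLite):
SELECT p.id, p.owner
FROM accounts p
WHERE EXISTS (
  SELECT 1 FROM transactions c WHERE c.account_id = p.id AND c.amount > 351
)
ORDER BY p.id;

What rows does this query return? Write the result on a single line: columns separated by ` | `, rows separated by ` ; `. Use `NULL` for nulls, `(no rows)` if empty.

For each accounts row, check whether any transactions with matching account_id has amount > 351.
Keep rows where that is true.

3 | Nora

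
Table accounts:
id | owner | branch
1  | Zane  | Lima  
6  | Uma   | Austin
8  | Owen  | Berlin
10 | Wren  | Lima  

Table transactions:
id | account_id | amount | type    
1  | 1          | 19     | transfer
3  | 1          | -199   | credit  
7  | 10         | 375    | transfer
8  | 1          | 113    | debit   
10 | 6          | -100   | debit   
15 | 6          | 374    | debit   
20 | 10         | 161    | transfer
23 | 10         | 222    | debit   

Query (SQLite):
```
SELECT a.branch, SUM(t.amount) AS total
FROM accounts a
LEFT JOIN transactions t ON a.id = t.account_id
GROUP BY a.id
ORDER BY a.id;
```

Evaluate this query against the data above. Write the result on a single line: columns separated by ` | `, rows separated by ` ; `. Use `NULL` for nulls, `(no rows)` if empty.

LEFT JOIN keeps every accounts row; unmatched ones get NULL for transactions columns.
Group by accounts.id and compute SUM(t.amount). SUM over an all-NULL group is NULL.
  1: ids {1, 3, 8} → SUM(t.amount)=-67
  6: ids {10, 15} → SUM(t.amount)=274
  8: ids {—} → SUM(t.amount)=NULL
  10: ids {7, 20, 23} → SUM(t.amount)=758

Lima | -67 ; Austin | 274 ; Berlin | NULL ; Lima | 758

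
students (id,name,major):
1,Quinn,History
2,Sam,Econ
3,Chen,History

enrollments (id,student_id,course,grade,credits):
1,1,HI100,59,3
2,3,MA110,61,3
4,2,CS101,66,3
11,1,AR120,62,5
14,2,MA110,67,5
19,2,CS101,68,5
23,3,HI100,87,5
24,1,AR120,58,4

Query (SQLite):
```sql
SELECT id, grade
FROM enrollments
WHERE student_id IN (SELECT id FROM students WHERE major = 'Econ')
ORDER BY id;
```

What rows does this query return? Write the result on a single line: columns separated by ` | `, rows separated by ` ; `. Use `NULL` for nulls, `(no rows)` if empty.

Inner query: students.id where major = 'Econ'.
Outer: keep enrollments rows whose student_id is in that set.
Inner query → {2}

4 | 66 ; 14 | 67 ; 19 | 68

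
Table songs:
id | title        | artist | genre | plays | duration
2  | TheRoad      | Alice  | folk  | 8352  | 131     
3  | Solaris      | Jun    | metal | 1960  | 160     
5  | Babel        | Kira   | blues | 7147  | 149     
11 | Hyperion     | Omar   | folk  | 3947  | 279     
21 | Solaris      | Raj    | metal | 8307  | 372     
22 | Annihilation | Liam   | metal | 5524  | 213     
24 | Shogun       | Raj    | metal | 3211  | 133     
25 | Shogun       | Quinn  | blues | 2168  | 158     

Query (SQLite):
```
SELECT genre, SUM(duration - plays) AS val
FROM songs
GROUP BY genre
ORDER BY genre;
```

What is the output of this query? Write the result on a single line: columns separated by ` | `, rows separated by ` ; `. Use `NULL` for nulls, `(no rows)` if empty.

For each row compute duration - plays.
Group by genre; take SUM of the expression per group.
  blues: ids {5, 25} → SUM(duration - plays)=-9008
  folk: ids {2, 11} → SUM(duration - plays)=-11889
  metal: ids {3, 21, 22, 24} → SUM(duration - plays)=-18124

blues | -9008 ; folk | -11889 ; metal | -18124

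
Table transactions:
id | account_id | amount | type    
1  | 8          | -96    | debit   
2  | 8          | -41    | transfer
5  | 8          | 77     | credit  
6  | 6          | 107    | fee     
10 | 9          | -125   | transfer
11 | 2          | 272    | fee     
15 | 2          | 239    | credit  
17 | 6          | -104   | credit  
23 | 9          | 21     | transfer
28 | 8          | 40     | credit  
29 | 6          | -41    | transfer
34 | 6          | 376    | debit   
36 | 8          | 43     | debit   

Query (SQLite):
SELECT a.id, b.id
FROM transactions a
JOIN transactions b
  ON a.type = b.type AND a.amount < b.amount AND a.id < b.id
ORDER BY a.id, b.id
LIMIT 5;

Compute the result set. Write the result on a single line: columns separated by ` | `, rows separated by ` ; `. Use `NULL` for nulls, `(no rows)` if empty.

1 | 34 ; 1 | 36 ; 2 | 23 ; 5 | 15 ; 6 | 11

Pairs (a,b) with same type, a.amount < b.amount, a.id < b.id.
type groups: credit:{5,15,17,28} debit:{1,34,36} fee:{6,11} transfer:{2,10,23,29}
Ordered by (a.id, b.id); first 5.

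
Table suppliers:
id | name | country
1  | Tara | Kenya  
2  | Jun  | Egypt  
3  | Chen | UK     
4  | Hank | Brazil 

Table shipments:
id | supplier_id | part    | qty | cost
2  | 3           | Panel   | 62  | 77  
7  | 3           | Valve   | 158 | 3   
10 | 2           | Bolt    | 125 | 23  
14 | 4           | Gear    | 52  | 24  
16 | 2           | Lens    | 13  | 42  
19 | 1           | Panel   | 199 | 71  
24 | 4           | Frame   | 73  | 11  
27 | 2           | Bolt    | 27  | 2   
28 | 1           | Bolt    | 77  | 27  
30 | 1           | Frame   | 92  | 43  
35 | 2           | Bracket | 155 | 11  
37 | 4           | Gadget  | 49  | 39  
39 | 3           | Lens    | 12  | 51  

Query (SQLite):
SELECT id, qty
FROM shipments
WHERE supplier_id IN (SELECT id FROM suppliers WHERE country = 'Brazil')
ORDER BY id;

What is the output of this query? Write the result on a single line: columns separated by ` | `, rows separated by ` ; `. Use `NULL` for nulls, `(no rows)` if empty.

14 | 52 ; 24 | 73 ; 37 | 49

Inner query: suppliers.id where country = 'Brazil'.
Outer: keep shipments rows whose supplier_id is in that set.
Inner query → {4}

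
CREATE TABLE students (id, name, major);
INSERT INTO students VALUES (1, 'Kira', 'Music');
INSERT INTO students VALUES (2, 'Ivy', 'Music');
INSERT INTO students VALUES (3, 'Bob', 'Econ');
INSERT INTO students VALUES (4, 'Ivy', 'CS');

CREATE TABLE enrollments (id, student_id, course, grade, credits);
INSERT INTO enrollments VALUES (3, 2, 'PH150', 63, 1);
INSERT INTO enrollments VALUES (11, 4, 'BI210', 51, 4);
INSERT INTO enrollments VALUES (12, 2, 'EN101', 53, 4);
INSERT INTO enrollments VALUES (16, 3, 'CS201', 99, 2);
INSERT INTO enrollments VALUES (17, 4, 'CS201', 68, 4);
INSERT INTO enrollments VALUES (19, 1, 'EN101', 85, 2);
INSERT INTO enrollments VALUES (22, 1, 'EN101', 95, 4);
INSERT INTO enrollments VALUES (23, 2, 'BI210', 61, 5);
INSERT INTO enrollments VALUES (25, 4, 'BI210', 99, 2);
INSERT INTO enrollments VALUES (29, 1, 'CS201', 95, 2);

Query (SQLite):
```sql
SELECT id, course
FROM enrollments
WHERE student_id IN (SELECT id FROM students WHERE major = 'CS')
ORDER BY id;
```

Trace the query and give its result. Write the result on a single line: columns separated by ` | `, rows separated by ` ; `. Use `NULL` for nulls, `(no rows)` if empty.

Inner query: students.id where major = 'CS'.
Outer: keep enrollments rows whose student_id is in that set.
Inner query → {4}

11 | BI210 ; 17 | CS201 ; 25 | BI210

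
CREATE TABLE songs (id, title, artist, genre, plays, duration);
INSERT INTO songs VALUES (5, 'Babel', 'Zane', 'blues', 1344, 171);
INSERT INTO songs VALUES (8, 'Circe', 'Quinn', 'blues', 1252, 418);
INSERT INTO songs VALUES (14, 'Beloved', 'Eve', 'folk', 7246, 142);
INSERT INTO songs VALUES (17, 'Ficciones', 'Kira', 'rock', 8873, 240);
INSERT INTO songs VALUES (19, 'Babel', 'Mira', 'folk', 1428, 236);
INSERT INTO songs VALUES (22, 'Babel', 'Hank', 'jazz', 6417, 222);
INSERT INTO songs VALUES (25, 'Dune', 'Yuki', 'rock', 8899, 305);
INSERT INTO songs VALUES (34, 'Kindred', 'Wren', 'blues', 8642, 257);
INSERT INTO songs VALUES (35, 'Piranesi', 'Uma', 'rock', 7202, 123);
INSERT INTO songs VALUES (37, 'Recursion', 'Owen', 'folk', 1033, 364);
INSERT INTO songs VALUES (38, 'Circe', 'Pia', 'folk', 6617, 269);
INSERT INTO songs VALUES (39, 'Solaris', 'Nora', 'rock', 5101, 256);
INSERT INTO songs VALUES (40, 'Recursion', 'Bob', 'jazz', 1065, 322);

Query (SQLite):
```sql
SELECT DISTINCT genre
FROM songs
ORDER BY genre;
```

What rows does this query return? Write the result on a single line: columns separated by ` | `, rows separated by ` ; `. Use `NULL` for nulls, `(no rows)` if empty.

blues ; folk ; jazz ; rock

Collect distinct genre values from songs.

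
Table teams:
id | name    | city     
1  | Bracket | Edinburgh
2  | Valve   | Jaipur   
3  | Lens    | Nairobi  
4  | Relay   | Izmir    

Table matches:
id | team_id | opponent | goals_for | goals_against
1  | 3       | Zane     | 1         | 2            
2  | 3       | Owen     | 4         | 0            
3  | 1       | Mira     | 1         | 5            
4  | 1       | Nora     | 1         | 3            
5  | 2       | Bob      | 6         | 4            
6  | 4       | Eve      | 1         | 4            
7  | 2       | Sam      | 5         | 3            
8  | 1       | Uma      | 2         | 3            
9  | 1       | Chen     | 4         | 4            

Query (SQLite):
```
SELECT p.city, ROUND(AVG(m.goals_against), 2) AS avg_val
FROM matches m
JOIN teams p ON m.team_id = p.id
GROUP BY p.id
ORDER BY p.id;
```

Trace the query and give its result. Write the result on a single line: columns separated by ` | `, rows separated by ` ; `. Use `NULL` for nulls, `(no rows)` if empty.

Edinburgh | 3.75 ; Jaipur | 3.5 ; Nairobi | 1 ; Izmir | 4

Join each matches row to its teams via team_id.
Group joined rows by teams.id; compute ROUND(AVG(m.goals_against), 2) per group.
  1: ids {3, 4, 8, 9} → ROUND(AVG(m.goals_against), 2)=3.75
  2: ids {5, 7} → ROUND(AVG(m.goals_against), 2)=3.5
  3: ids {1, 2} → ROUND(AVG(m.goals_against), 2)=1
  4: ids {6} → ROUND(AVG(m.goals_against), 2)=4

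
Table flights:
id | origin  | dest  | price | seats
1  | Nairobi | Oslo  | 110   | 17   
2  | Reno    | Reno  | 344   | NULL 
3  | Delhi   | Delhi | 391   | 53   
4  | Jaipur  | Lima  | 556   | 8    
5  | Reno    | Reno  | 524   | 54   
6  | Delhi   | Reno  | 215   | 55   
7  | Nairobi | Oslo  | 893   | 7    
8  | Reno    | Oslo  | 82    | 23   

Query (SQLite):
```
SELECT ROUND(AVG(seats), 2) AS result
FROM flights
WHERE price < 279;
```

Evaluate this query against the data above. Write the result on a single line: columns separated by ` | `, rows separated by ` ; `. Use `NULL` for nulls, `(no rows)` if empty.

31.67

Rows where price < 279 → seats values: [17, 55, 23].
AVG = 95 / 3 (rounded to 2 dp).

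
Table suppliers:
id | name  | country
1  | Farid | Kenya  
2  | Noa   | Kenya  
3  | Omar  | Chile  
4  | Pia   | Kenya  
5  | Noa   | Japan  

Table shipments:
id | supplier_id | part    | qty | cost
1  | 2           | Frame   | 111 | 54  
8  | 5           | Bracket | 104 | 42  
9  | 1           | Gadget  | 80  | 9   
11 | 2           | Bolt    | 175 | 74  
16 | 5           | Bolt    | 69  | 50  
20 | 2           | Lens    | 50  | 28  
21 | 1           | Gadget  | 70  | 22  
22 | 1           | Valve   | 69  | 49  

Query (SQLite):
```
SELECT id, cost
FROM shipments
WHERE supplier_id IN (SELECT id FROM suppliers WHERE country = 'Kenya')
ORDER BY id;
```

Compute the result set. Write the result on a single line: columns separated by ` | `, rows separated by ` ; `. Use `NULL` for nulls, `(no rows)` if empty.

1 | 54 ; 9 | 9 ; 11 | 74 ; 20 | 28 ; 21 | 22 ; 22 | 49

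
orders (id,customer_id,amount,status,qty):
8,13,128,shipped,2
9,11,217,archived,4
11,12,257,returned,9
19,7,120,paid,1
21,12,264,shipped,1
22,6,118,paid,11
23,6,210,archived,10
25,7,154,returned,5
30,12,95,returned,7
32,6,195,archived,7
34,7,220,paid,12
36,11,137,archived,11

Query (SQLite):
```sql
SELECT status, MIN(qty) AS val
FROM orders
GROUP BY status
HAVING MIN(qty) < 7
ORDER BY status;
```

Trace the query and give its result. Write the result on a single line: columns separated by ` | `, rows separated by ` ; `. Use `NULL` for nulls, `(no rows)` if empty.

Partition orders by status; compute MIN(qty) within each group.
HAVING: keep groups where MIN(qty) < 7.
  archived: ids {9, 23, 32, 36} → MIN(qty)=4
  paid: ids {19, 22, 34} → MIN(qty)=1
  returned: ids {11, 25, 30} → MIN(qty)=5
  shipped: ids {8, 21} → MIN(qty)=1

archived | 4 ; paid | 1 ; returned | 5 ; shipped | 1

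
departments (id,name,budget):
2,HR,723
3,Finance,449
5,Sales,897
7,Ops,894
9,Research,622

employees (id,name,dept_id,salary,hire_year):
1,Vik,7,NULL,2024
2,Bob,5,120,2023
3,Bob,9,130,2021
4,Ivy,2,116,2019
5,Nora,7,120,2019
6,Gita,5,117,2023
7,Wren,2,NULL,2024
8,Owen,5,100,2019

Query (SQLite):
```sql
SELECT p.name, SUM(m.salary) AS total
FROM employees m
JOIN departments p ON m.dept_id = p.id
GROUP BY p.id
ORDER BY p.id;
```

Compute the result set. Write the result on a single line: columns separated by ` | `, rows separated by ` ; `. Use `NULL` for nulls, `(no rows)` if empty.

Join each employees row to its departments via dept_id.
Group joined rows by departments.id; compute SUM(m.salary) per group.
  2: ids {4, 7} → SUM(m.salary)=116
  5: ids {2, 6, 8} → SUM(m.salary)=337
  7: ids {1, 5} → SUM(m.salary)=120
  9: ids {3} → SUM(m.salary)=130

HR | 116 ; Sales | 337 ; Ops | 120 ; Research | 130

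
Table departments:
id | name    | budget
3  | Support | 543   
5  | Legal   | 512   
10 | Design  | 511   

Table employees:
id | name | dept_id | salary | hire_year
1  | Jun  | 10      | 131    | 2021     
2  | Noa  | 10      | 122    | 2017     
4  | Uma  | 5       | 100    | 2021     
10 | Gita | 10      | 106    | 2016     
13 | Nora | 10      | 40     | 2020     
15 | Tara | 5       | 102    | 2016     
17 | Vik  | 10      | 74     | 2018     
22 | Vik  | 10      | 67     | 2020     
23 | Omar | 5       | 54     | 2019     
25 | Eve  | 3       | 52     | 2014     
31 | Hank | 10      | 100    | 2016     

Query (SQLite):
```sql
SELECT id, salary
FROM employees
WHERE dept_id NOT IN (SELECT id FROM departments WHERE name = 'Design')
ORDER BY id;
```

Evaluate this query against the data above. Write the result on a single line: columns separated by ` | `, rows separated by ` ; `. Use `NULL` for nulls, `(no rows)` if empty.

Inner query: departments.id where name = 'Design'.
Outer: keep employees rows whose dept_id is not in that set.
Inner query → {10}

4 | 100 ; 15 | 102 ; 23 | 54 ; 25 | 52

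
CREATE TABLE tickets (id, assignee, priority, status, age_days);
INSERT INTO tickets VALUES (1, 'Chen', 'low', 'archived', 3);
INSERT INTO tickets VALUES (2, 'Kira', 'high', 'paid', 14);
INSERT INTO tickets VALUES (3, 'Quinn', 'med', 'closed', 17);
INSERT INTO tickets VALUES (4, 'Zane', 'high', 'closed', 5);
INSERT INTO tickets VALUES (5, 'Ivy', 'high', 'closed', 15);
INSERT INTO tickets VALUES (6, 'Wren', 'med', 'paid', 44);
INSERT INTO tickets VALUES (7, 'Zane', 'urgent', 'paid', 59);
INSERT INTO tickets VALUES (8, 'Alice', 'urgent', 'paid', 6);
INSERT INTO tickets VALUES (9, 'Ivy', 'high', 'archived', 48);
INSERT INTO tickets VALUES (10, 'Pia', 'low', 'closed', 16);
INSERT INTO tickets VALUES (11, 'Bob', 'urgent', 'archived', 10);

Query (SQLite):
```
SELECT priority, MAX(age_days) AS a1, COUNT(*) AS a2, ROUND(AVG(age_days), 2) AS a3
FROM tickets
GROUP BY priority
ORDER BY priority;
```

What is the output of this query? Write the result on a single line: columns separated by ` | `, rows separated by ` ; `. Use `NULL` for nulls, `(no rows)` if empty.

Group tickets by priority.
Per group compute: MAX(age_days), COUNT(*), ROUND(AVG(age_days), 2).
  high: ids {2, 4, 5, 9} → MAX(age_days)=48, COUNT(*)=4, ROUND(AVG(age_days), 2)=20.5
  low: ids {1, 10} → MAX(age_days)=16, COUNT(*)=2, ROUND(AVG(age_days), 2)=9.5
  med: ids {3, 6} → MAX(age_days)=44, COUNT(*)=2, ROUND(AVG(age_days), 2)=30.5
  urgent: ids {7, 8, 11} → MAX(age_days)=59, COUNT(*)=3, ROUND(AVG(age_days), 2)=25

high | 48 | 4 | 20.5 ; low | 16 | 2 | 9.5 ; med | 44 | 2 | 30.5 ; urgent | 59 | 3 | 25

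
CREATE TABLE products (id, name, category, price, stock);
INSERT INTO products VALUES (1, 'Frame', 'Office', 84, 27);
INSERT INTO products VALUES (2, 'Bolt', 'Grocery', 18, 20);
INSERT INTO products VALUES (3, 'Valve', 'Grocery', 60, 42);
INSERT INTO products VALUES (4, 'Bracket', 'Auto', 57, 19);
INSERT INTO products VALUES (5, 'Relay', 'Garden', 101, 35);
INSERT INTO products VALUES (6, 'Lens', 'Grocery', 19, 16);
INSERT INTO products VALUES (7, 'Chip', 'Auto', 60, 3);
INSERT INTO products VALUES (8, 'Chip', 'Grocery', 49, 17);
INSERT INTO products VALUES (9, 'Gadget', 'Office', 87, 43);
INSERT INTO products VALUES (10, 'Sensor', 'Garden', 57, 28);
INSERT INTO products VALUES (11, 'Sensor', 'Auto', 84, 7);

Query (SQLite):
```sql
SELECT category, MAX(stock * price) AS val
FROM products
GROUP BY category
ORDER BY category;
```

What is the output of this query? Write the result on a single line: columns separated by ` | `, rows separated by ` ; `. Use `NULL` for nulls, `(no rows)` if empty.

Auto | 1083 ; Garden | 3535 ; Grocery | 2520 ; Office | 3741

For each row compute stock * price.
Group by category; take MAX of the expression per group.
  Auto: ids {4, 7, 11} → MAX(stock * price)=1083
  Garden: ids {5, 10} → MAX(stock * price)=3535
  Grocery: ids {2, 3, 6, 8} → MAX(stock * price)=2520
  Office: ids {1, 9} → MAX(stock * price)=3741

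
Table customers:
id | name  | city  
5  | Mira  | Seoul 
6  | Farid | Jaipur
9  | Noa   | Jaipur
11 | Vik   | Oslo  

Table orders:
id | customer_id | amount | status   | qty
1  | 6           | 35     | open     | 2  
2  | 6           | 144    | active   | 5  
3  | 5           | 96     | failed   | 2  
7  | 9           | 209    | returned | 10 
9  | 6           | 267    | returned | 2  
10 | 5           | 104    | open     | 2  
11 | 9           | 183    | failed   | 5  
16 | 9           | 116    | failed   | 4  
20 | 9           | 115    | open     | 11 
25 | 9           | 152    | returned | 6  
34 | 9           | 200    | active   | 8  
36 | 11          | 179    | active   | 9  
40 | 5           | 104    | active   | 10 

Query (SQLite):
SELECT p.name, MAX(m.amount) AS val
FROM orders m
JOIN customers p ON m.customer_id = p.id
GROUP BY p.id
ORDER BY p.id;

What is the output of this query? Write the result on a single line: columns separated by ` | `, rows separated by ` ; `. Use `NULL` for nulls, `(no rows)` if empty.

Mira | 104 ; Farid | 267 ; Noa | 209 ; Vik | 179

Join each orders row to its customers via customer_id.
Group joined rows by customers.id; compute MAX(m.amount) per group.
  5: ids {3, 10, 40} → MAX(m.amount)=104
  6: ids {1, 2, 9} → MAX(m.amount)=267
  9: ids {7, 11, 16, 20, 25, 34} → MAX(m.amount)=209
  11: ids {36} → MAX(m.amount)=179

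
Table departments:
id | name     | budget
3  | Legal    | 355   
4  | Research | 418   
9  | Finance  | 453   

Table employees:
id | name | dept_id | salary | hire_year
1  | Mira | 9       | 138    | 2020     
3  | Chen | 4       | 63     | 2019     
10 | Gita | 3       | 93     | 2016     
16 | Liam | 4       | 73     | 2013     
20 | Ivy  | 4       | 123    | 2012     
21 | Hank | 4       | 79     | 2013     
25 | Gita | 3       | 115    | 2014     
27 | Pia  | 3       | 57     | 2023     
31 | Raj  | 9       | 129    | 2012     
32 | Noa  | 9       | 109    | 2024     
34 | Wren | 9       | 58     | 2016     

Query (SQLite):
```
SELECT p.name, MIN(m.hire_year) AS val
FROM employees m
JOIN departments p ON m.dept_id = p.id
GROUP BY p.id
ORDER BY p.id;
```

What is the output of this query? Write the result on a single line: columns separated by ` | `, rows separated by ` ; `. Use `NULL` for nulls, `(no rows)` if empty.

Legal | 2014 ; Research | 2012 ; Finance | 2012

Join each employees row to its departments via dept_id.
Group joined rows by departments.id; compute MIN(m.hire_year) per group.
  3: ids {10, 25, 27} → MIN(m.hire_year)=2014
  4: ids {3, 16, 20, 21} → MIN(m.hire_year)=2012
  9: ids {1, 31, 32, 34} → MIN(m.hire_year)=2012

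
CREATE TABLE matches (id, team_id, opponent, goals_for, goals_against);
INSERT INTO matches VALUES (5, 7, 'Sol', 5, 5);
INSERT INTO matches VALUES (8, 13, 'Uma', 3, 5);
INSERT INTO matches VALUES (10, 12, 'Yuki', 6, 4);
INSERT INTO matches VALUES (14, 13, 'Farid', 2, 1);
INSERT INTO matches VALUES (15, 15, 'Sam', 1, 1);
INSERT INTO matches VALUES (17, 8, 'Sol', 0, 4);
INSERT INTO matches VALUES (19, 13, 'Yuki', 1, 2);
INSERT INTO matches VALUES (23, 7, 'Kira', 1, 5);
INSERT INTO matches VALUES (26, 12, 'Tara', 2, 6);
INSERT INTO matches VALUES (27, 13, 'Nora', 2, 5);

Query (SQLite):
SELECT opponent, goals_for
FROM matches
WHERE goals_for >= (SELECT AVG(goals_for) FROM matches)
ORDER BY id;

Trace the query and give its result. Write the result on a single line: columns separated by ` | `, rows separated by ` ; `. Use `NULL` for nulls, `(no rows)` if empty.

Scalar subquery: AVG(goals_for) over all matches rows = 2.3.
Keep rows where goals_for >= that value.

Sol | 5 ; Uma | 3 ; Yuki | 6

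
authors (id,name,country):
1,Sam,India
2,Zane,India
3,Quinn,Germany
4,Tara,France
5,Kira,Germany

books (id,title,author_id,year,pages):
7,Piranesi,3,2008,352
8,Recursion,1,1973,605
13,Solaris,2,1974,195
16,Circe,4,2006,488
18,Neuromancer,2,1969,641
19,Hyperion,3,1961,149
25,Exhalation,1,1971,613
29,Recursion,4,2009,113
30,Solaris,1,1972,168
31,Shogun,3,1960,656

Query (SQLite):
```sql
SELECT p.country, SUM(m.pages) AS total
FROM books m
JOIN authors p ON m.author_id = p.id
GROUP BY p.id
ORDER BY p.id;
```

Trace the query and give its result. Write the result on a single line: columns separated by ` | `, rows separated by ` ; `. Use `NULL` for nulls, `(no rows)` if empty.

India | 1386 ; India | 836 ; Germany | 1157 ; France | 601

Join each books row to its authors via author_id.
Group joined rows by authors.id; compute SUM(m.pages) per group.
  1: ids {8, 25, 30} → SUM(m.pages)=1386
  2: ids {13, 18} → SUM(m.pages)=836
  3: ids {7, 19, 31} → SUM(m.pages)=1157
  4: ids {16, 29} → SUM(m.pages)=601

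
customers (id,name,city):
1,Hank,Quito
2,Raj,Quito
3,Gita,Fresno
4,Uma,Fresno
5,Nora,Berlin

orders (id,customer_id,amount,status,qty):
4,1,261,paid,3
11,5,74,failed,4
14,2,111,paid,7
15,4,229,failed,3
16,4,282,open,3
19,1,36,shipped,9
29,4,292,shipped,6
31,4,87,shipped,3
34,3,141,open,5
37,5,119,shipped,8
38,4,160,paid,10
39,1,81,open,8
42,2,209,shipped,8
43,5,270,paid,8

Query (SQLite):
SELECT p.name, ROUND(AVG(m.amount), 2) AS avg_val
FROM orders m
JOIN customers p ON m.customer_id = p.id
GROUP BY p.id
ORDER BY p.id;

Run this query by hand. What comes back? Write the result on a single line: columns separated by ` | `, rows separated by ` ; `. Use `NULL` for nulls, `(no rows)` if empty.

Hank | 126 ; Raj | 160 ; Gita | 141 ; Uma | 210 ; Nora | 154.33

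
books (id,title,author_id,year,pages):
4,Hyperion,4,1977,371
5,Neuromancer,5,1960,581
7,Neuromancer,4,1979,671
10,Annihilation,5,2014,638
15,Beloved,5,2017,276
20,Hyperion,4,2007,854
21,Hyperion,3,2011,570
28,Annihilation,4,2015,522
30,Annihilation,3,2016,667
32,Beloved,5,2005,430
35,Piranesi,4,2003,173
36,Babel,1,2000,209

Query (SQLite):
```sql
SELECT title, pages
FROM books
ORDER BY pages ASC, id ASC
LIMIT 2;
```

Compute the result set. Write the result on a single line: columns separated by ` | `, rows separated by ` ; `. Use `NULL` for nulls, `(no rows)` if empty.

Piranesi | 173 ; Babel | 209

Sort by pages asc, tiebreak id asc: (173, id=35), (209, id=36), (276, id=15), (371, id=4), (430, id=32) …. Take first 2.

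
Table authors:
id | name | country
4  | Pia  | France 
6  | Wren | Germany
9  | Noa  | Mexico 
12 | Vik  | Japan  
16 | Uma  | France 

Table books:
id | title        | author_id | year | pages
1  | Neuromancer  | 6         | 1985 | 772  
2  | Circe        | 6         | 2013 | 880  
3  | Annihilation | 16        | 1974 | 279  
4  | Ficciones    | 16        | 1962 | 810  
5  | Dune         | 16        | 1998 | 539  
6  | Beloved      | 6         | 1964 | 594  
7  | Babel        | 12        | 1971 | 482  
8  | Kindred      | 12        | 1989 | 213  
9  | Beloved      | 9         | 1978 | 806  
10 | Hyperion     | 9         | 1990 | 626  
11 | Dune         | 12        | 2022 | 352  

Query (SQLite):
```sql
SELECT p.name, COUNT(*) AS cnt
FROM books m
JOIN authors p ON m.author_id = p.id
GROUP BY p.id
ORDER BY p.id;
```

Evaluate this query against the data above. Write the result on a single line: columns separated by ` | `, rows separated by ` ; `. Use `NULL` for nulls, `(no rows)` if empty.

Wren | 3 ; Noa | 2 ; Vik | 3 ; Uma | 3

Join each books row to its authors via author_id.
Group joined rows by authors.id; compute COUNT(*) per group.
  6: ids {1, 2, 6} → COUNT(*)=3
  9: ids {9, 10} → COUNT(*)=2
  12: ids {7, 8, 11} → COUNT(*)=3
  16: ids {3, 4, 5} → COUNT(*)=3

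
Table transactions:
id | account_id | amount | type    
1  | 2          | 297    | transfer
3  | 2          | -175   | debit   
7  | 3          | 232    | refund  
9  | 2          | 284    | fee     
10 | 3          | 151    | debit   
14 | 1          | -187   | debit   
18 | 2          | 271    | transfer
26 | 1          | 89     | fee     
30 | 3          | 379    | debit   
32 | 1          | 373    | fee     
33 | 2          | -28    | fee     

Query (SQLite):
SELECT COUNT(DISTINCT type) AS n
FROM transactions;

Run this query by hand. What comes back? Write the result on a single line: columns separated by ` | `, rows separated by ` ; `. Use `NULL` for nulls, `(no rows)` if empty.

Count distinct non-NULL type values.

4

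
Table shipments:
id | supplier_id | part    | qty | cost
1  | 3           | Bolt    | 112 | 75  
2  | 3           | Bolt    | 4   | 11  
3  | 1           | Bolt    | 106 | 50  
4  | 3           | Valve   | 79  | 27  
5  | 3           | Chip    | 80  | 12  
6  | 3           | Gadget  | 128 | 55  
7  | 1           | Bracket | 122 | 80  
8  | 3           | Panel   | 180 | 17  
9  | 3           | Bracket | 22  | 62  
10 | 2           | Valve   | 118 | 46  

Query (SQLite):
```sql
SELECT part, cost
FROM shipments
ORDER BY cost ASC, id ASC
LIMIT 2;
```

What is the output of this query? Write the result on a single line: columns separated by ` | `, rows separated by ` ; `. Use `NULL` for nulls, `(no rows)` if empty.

Bolt | 11 ; Chip | 12

Sort by cost asc, tiebreak id asc: (11, id=2), (12, id=5), (17, id=8), (27, id=4), (46, id=10) …. Take first 2.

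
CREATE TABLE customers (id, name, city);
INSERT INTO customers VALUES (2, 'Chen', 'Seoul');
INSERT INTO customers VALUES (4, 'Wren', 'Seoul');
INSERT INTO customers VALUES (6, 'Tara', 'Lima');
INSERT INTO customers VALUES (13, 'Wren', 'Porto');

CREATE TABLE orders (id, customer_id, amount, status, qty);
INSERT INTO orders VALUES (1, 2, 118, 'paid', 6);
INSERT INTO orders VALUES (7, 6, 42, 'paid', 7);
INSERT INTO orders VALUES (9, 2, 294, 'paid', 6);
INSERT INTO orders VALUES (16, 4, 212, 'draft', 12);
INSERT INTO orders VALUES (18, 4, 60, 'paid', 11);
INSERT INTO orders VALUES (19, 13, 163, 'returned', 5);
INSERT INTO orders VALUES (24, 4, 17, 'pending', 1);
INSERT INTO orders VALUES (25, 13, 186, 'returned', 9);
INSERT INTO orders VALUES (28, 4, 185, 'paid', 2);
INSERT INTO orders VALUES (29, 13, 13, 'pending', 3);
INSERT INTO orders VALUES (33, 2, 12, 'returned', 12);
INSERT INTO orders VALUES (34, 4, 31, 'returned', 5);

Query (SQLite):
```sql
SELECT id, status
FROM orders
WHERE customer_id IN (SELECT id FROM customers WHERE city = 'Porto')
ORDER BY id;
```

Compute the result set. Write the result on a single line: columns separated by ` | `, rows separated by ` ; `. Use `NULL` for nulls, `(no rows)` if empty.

Inner query: customers.id where city = 'Porto'.
Outer: keep orders rows whose customer_id is in that set.
Inner query → {13}

19 | returned ; 25 | returned ; 29 | pending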